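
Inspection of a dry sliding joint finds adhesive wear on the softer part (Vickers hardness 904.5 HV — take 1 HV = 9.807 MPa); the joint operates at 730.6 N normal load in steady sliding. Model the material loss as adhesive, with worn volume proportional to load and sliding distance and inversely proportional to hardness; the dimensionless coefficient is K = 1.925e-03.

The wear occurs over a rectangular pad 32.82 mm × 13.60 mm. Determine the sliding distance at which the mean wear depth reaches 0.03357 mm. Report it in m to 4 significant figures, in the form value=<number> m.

All arithmetic keeps full precision, and shown intermediates are rounded — rounded just once to four significant digits.
Convert: Hardness H = 904.5 HV × 9.807 MPa/HV = 8870 MPa = 8.870e+09 Pa.
Convert: Pad sides 32.82 mm × 13.60 mm = 0.03282 m × 0.01360 m. Contact area A = 0.03282 m × 0.01360 m = 4.464e-04 m².
Convert: Depth limit h_lim = 0.03357 mm = 3.357e-05 m.
Collected in SI base units: W = 730.6 N, H = 8.870e+09 Pa, K = 1.925e-03.
Limit volume V_lim = h_lim·A = 3.357e-05 · 4.464e-04 = 1.498e-08 m³.
Sliding life L = V_lim·H/(K·W) = 1.498e-08 · 8.870e+09 / (1.925e-03 · 730.6) = 94.51 m.

value=94.51 m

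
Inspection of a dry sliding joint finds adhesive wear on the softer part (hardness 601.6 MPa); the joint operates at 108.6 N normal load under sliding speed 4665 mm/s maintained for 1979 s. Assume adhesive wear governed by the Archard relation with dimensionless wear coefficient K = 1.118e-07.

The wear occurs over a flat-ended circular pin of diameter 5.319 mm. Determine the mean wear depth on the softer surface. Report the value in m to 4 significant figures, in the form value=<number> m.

value=8.385e-06 m

The intermediates are displayed rounded — all working math keeps full precision — rounded once at the end to four significant figures.
Convert: Sliding speed v = 4665 mm/s = 4.665 m/s. Distance L = v·t = 4.665 m/s × 1979 s = 9232 m.
Convert: Hardness H = 601.6 MPa = 6.016e+08 Pa.
Convert: Pin diameter d = 5.319 mm = 0.005319 m. Contact area A = π·d²/4 = π·(0.005319 m)²/4 = 2.222e-05 m².
As SI base values: W = 108.6 N, H = 6.016e+08 Pa, K = 1.118e-07.
Worn volume V = K·W·L/H = 1.118e-07 · 108.6 · 9232 / 6.016e+08 = 1.863e-10 m³.
Depth of wear h = V/A = 1.863e-10 / 2.222e-05 = 8.385e-06 m.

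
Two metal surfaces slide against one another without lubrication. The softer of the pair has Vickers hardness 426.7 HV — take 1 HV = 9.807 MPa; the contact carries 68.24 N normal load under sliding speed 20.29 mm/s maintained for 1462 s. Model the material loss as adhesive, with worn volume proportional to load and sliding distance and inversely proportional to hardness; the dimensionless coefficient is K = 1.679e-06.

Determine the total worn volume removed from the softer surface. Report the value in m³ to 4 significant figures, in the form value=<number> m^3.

Intermediates are displayed rounded; the algebra runs at full precision; one final rounding: four significant figures.
Convert: Sliding speed v = 20.29 mm/s = 0.02029 m/s. Distance L = v·t = 0.02029 m/s × 1462 s = 29.66 m.
Convert: Hardness H = 426.7 HV × 9.807 MPa/HV = 4185 MPa = 4.185e+09 Pa.
Restated in SI base units: W = 68.24 N, H = 4.185e+09 Pa, K = 1.679e-06.
Worn volume V = K·W·L/H = 1.679e-06 · 68.24 · 29.66 / 4.185e+09 = 8.122e-13 m³.

value=8.122e-13 m^3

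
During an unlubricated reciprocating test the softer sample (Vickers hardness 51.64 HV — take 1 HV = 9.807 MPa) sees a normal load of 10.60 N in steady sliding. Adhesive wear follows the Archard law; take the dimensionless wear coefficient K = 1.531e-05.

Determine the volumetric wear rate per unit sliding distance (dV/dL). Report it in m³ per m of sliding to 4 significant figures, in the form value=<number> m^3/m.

All arithmetic runs at full float precision. Intermediate values are displayed rounded; rounded once at the end to four significant figures.
Hardness H = 51.64 HV × 9.807 MPa/HV = 506.4 MPa = 5.064e+08 Pa.
In SI base units: W = 10.60 N, H = 5.064e+08 Pa, K = 1.531e-05.
Volumetric rate dV/dL = K·W/H — distance-free: 1.531e-05 · 10.60 / 5.064e+08 = 3.204e-13 m³/m.

value=3.204e-13 m^3/m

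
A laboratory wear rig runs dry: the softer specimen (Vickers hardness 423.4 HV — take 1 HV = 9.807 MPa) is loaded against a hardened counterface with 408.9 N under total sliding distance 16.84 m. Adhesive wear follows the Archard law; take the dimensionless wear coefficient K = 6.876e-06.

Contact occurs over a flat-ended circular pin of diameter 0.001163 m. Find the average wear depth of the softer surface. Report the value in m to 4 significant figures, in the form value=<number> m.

value=1.073e-05 m

All working math holds exact precision. Intermediates are displayed rounded. Rounded just once: 4 significant digits.
Hardness H = 423.4 HV × 9.807 MPa/HV = 4152 MPa = 4.152e+09 Pa.
Contact area A = π·d²/4 = π·(0.001163 m)²/4 = 1.062e-06 m².
SI base units throughout: W = 408.9 N, H = 4.152e+09 Pa, K = 6.876e-06.
The Archard volume V = K·W·L/H = 6.876e-06 · 408.9 · 16.84 / 4.152e+09 = 1.140e-11 m³.
Wear depth h = V/A = 1.140e-11 / 1.062e-06 = 1.073e-05 m.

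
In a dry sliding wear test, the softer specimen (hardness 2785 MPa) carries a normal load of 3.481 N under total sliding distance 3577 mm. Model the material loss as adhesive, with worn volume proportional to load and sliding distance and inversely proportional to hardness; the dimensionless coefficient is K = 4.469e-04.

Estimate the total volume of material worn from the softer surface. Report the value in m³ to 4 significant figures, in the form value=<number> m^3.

value=1.998e-12 m^3

Intermediates are printed rounded. The algebra maintains exact precision. Rounded once at the end: 4 significant digits.
Convert: Path length L = 3577 mm = 3.577 m.
Convert: Hardness H = 2785 MPa = 2.785e+09 Pa.
In SI base units: W = 3.481 N, H = 2.785e+09 Pa, K = 4.469e-04.
Archard relation: V = K·W·L/H = 4.469e-04 · 3.481 · 3.577 / 2.785e+09 = 1.998e-12 m³.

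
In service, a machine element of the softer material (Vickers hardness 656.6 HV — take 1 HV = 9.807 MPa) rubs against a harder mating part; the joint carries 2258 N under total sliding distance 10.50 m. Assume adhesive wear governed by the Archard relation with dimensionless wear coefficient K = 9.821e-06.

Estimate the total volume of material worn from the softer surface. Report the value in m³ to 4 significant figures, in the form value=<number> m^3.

value=3.616e-11 m^3

Intermediates appear rounded — all working math keeps full precision; rounded once at the end: four significant digits.
Convert: Hardness H = 656.6 HV × 9.807 MPa/HV = 6439 MPa = 6.439e+09 Pa.
In SI base units: W = 2258 N, H = 6.439e+09 Pa, K = 9.821e-06.
Archard relation: V = K·W·L/H = 9.821e-06 · 2258 · 10.50 / 6.439e+09 = 3.616e-11 m³.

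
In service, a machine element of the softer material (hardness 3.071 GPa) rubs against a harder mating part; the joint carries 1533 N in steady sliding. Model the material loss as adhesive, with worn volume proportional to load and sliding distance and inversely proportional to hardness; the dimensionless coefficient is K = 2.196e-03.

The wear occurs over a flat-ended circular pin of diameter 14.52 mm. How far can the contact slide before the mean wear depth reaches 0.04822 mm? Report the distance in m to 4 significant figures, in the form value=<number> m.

The intermediates appear rounded — each operation maintains full float precision; one final rounding, at four significant digits.
Convert: Hardness H = 3.071 GPa = 3.071e+09 Pa.
Convert: Pin diameter d = 14.52 mm = 0.01452 m. Contact area A = π·d²/4 = π·(0.01452 m)²/4 = 1.656e-04 m².
Convert: Depth limit h_lim = 0.04822 mm = 4.822e-05 m.
Collected in SI base units: W = 1533 N, H = 3.071e+09 Pa, K = 2.196e-03.
Volume at the limit: V_lim = h_lim·A = 4.822e-05 · 1.656e-04 = 7.985e-09 m³.
Inverting, life L = V_lim·H/(K·W) = 7.985e-09 · 3.071e+09 / (2.196e-03 · 1533) = 7.284 m.

value=7.284 m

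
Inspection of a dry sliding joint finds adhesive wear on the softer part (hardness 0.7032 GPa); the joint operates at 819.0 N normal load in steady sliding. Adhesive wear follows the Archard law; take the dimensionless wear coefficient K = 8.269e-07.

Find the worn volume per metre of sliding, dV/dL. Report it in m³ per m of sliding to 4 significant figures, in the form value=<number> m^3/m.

value=9.631e-13 m^3/m

The computation maintains full float precision — intermediate values are displayed rounded — one last rounding: 4 significant digits.
Hardness H = 0.7032 GPa = 7.032e+08 Pa.
Expressed in SI base units: W = 819.0 N, H = 7.032e+08 Pa, K = 8.269e-07.
The wear rate dV/dL = K·W/H — distance-free: 8.269e-07 · 819.0 / 7.032e+08 = 9.631e-13 m³/m.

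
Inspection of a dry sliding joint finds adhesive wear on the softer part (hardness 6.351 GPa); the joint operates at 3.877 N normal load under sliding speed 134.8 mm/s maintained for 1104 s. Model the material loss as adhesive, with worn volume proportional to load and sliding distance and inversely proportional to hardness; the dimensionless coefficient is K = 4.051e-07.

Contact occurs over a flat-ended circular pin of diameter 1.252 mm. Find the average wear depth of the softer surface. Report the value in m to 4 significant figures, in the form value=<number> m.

value=2.989e-08 m

Intermediates are shown rounded, and the algebra keeps exact precision — one final rounding, at 4 significant digits.
Convert: Sliding speed v = 134.8 mm/s = 0.1348 m/s. Distance L = v·t = 0.1348 m/s × 1104 s = 148.8 m.
Convert: Hardness H = 6.351 GPa = 6.351e+09 Pa.
Convert: Pin diameter d = 1.252 mm = 0.001252 m. Contact area A = π·d²/4 = π·(0.001252 m)²/4 = 1.231e-06 m².
As SI base values: W = 3.877 N, H = 6.351e+09 Pa, K = 4.051e-07.
By Archard's law, V = K·W·L/H = 4.051e-07 · 3.877 · 148.8 / 6.351e+09 = 3.680e-14 m³.
Average depth h = V/A = 3.680e-14 / 1.231e-06 = 2.989e-08 m.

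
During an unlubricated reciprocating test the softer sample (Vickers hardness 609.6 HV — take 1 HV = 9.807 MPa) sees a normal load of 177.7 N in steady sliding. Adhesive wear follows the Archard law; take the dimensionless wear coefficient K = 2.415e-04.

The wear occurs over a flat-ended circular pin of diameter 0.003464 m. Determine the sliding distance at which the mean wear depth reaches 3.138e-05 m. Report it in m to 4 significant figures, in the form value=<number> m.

All arithmetic keeps exact precision, and intermediates are shown rounded. Rounded once at the end: 4 significant figures.
Hardness H = 609.6 HV × 9.807 MPa/HV = 5978 MPa = 5.978e+09 Pa.
Contact area A = π·d²/4 = π·(0.003464 m)²/4 = 9.424e-06 m².
In SI base units: W = 177.7 N, H = 5.978e+09 Pa, K = 2.415e-04.
Allowed volume V_lim = h_lim·A = 3.138e-05 · 9.424e-06 = 2.957e-10 m³.
Life L = V_lim·H/(K·W) = 2.957e-10 · 5.978e+09 / (2.415e-04 · 177.7) = 41.20 m.

value=41.20 m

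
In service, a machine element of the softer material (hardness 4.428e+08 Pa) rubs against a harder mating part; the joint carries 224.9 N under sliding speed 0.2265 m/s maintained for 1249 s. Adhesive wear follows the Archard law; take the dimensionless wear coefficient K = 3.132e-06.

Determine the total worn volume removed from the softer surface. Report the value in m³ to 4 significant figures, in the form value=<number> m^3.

value=4.500e-10 m^3

Each operation holds exact precision. The intermediates are printed rounded. Rounded once at the end, at 4 significant digits.
Total distance L = v·t = 0.2265 m/s × 1249 s = 282.9 m.
Expressed in SI base units: W = 224.9 N, H = 4.428e+08 Pa, K = 3.132e-06.
Wear volume V = K·W·L/H = 3.132e-06 · 224.9 · 282.9 / 4.428e+08 = 4.500e-10 m³.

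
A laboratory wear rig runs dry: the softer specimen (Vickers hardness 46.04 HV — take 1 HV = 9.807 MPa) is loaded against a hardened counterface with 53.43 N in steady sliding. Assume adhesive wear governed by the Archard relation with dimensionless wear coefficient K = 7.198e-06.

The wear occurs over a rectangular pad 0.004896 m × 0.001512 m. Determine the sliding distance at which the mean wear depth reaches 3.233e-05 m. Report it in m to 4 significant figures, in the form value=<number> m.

value=281.0 m

The algebra maintains full precision; intermediate values are shown rounded — a single final rounding: four significant digits.
Hardness H = 46.04 HV × 9.807 MPa/HV = 451.5 MPa = 4.515e+08 Pa.
Contact area A = 0.004896 m × 0.001512 m = 7.403e-06 m².
SI base units throughout: W = 53.43 N, H = 4.515e+08 Pa, K = 7.198e-06.
At the depth limit, V_lim = h_lim·A = 3.233e-05 · 7.403e-06 = 2.393e-10 m³.
So the life L = V_lim·H/(K·W) = 2.393e-10 · 4.515e+08 / (7.198e-06 · 53.43) = 281.0 m.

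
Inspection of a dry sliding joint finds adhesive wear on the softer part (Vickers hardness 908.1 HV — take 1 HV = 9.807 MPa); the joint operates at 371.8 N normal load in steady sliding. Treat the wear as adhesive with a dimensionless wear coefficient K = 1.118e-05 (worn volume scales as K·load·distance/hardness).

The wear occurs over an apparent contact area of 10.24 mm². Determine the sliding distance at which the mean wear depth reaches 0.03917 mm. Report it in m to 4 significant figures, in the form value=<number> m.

All working math runs at full precision. Intermediate values appear rounded — a lone final rounding, at four significant digits.
Convert: Hardness H = 908.1 HV × 9.807 MPa/HV = 8906 MPa = 8.906e+09 Pa.
Convert: Contact area A = 10.24 mm² = 1.024e-05 m².
Convert: Depth limit h_lim = 0.03917 mm = 3.917e-05 m.
In SI base units, W = 371.8 N, H = 8.906e+09 Pa, K = 1.118e-05.
Volume at the limit: V_lim = h_lim·A = 3.917e-05 · 1.024e-05 = 4.011e-10 m³.
Inverting, life L = V_lim·H/(K·W) = 4.011e-10 · 8.906e+09 / (1.118e-05 · 371.8) = 859.4 m.

value=859.4 m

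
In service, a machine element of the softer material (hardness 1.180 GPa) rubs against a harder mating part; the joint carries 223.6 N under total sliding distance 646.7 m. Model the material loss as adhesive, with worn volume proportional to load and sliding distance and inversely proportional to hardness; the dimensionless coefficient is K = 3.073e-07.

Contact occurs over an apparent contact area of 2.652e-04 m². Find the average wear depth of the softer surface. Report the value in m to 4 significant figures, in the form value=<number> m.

value=1.420e-07 m

All working math carries full float precision. The intermediates are shown rounded; one last rounding to four significant figures.
Hardness H = 1.180 GPa = 1.180e+09 Pa.
Expressed in SI base units: W = 223.6 N, H = 1.180e+09 Pa, K = 3.073e-07.
Worn volume V = K·W·L/H = 3.073e-07 · 223.6 · 646.7 / 1.180e+09 = 3.766e-11 m³.
Mean wear depth h = V/A = 3.766e-11 / 2.652e-04 = 1.420e-07 m.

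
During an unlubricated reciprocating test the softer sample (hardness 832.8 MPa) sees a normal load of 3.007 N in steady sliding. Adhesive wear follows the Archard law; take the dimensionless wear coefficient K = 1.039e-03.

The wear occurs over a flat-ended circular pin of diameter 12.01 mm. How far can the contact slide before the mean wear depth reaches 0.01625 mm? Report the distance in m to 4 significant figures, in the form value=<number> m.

value=490.7 m

Intermediate values are shown rounded — each operation carries full precision; rounded just once, at 4 significant digits.
Hardness H = 832.8 MPa = 8.328e+08 Pa.
Pin diameter d = 12.01 mm = 0.01201 m. Contact area A = π·d²/4 = π·(0.01201 m)²/4 = 1.133e-04 m².
Depth limit h_lim = 0.01625 mm = 1.625e-05 m.
In SI base units: W = 3.007 N, H = 8.328e+08 Pa, K = 1.039e-03.
Wearable volume V_lim = h_lim·A = 1.625e-05 · 1.133e-04 = 1.841e-09 m³.
Life L = V_lim·H/(K·W) = 1.841e-09 · 8.328e+08 / (1.039e-03 · 3.007) = 490.7 m.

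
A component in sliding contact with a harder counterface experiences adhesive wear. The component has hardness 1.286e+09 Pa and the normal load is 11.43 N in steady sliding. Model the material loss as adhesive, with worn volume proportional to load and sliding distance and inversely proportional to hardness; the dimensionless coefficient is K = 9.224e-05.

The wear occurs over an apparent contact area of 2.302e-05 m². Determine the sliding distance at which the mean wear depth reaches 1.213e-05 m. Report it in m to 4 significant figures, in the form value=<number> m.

value=340.6 m

All arithmetic keeps exact precision; intermediates are shown rounded; one final rounding to four significant digits.
Collected in SI base units: W = 11.43 N, H = 1.286e+09 Pa, K = 9.224e-05.
At the depth limit, V_lim = h_lim·A = 1.213e-05 · 2.302e-05 = 2.792e-10 m³.
Life L = V_lim·H/(K·W) = 2.792e-10 · 1.286e+09 / (9.224e-05 · 11.43) = 340.6 m.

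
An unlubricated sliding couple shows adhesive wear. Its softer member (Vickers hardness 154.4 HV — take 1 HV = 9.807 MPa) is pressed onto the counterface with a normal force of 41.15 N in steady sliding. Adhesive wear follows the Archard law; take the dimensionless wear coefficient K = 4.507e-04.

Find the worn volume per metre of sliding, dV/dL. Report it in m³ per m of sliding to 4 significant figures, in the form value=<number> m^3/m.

All arithmetic runs at full precision; intermediate values appear rounded. Rounded once at the end: four significant digits.
Convert: Hardness H = 154.4 HV × 9.807 MPa/HV = 1514 MPa = 1.514e+09 Pa.
Working in SI base units: W = 41.15 N, H = 1.514e+09 Pa, K = 4.507e-04.
Sliding wear rate dV/dL = K·W/H (no L dependence): 4.507e-04 · 41.15 / 1.514e+09 = 1.225e-11 m³/m.

value=1.225e-11 m^3/m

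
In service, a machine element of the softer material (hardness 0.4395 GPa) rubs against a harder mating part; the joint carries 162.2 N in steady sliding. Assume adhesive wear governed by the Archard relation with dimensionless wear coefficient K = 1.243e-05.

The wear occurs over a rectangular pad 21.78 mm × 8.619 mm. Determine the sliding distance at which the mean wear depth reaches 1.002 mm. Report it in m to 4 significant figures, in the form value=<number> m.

Intermediates are displayed rounded, and all arithmetic carries full precision, and one last rounding to four significant figures.
Hardness H = 0.4395 GPa = 4.395e+08 Pa.
Pad sides 21.78 mm × 8.619 mm = 0.02178 m × 0.008619 m. Contact area A = 0.02178 m × 0.008619 m = 1.877e-04 m².
Depth limit h_lim = 1.002 mm = 0.001002 m.
In SI base units, W = 162.2 N, H = 4.395e+08 Pa, K = 1.243e-05.
Limit volume V_lim = h_lim·A = 0.001002 · 1.877e-04 = 1.881e-07 m³.
So the life L = V_lim·H/(K·W) = 1.881e-07 · 4.395e+08 / (1.243e-05 · 162.2) = 4.100e+04 m.

value=4.100e+04 m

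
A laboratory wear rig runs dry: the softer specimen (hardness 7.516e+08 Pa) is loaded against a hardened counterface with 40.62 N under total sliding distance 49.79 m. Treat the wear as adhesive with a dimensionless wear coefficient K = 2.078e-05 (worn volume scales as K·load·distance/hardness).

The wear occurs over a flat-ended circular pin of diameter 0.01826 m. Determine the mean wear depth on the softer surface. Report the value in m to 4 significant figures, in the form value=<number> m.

The computation maintains full precision — intermediates are displayed rounded, and a lone final rounding, at 4 significant figures.
Contact area A = π·d²/4 = π·(0.01826 m)²/4 = 2.619e-04 m².
Expressed in SI base units: W = 40.62 N, H = 7.516e+08 Pa, K = 2.078e-05.
The Archard volume V = K·W·L/H = 2.078e-05 · 40.62 · 49.79 / 7.516e+08 = 5.592e-11 m³.
Depth of wear h = V/A = 5.592e-11 / 2.619e-04 = 2.135e-07 m.

value=2.135e-07 m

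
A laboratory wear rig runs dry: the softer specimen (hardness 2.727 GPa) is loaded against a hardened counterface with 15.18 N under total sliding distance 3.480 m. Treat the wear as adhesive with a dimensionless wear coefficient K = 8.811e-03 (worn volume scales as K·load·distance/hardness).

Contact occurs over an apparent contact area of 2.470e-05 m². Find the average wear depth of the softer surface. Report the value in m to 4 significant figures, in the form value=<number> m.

All working math holds exact precision; the intermediates are shown rounded. Rounded just once, at four significant figures.
Convert: Hardness H = 2.727 GPa = 2.727e+09 Pa.
Collected in SI base units: W = 15.18 N, H = 2.727e+09 Pa, K = 8.811e-03.
Wear volume V = K·W·L/H = 8.811e-03 · 15.18 · 3.480 / 2.727e+09 = 1.707e-10 m³.
Average depth h = V/A = 1.707e-10 / 2.470e-05 = 6.910e-06 m.

value=6.910e-06 m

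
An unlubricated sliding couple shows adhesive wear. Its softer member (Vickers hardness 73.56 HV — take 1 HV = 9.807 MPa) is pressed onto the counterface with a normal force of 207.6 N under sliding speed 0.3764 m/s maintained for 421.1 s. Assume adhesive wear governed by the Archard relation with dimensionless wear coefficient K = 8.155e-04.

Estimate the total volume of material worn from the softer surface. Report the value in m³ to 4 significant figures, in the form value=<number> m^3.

The algebra holds full float precision, and intermediates appear rounded — a lone final rounding, at 4 significant figures.
Convert: Distance covered L = v·t = 0.3764 m/s × 421.1 s = 158.5 m.
Convert: Hardness H = 73.56 HV × 9.807 MPa/HV = 721.4 MPa = 7.214e+08 Pa.
Working in SI base units: W = 207.6 N, H = 7.214e+08 Pa, K = 8.155e-04.
Volume removed: V = K·W·L/H = 8.155e-04 · 207.6 · 158.5 / 7.214e+08 = 3.720e-08 m³.

value=3.720e-08 m^3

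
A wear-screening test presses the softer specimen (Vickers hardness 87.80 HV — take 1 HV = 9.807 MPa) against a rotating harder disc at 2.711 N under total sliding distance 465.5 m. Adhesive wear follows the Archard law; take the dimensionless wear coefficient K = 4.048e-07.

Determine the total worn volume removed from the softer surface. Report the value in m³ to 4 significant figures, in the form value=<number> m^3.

value=5.933e-13 m^3

The intermediates are shown rounded, and all arithmetic carries full precision — one final rounding: four significant digits.
Hardness H = 87.80 HV × 9.807 MPa/HV = 861.1 MPa = 8.611e+08 Pa.
Restated in SI base units: W = 2.711 N, H = 8.611e+08 Pa, K = 4.048e-07.
Archard volume V = K·W·L/H = 4.048e-07 · 2.711 · 465.5 / 8.611e+08 = 5.933e-13 m³.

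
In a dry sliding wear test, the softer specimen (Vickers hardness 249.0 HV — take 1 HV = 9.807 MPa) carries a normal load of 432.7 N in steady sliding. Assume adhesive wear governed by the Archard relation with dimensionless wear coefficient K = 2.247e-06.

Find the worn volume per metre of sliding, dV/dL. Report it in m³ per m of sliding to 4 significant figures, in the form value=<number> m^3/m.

value=3.982e-13 m^3/m

The computation runs at full float precision — the intermediates are displayed rounded, and one final rounding to 4 significant figures.
Convert: Hardness H = 249.0 HV × 9.807 MPa/HV = 2442 MPa = 2.442e+09 Pa.
In SI base units, W = 432.7 N, H = 2.442e+09 Pa, K = 2.247e-06.
Rate of wear dV/dL = K·W/H, so: 2.247e-06 · 432.7 / 2.442e+09 = 3.982e-13 m³/m.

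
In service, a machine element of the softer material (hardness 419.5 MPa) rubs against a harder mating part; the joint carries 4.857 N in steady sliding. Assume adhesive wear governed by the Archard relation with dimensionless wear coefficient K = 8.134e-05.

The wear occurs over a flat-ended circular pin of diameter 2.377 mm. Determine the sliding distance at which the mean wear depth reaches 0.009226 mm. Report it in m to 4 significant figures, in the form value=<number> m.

value=43.47 m

All working math runs at exact precision. Intermediates appear rounded — one final rounding to 4 significant figures.
Hardness H = 419.5 MPa = 4.195e+08 Pa.
Pin diameter d = 2.377 mm = 0.002377 m. Contact area A = π·d²/4 = π·(0.002377 m)²/4 = 4.438e-06 m².
Depth limit h_lim = 0.009226 mm = 9.226e-06 m.
Collected in SI base units: W = 4.857 N, H = 4.195e+08 Pa, K = 8.134e-05.
At the depth limit, V_lim = h_lim·A = 9.226e-06 · 4.438e-06 = 4.094e-11 m³.
Thus life L = V_lim·H/(K·W) = 4.094e-11 · 4.195e+08 / (8.134e-05 · 4.857) = 43.47 m.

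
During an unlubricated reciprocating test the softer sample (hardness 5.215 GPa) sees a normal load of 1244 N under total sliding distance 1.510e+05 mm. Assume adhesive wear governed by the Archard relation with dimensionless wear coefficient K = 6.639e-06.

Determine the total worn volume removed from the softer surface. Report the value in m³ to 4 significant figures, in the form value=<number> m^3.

value=2.391e-10 m^3

Intermediate values are displayed rounded. All working math runs at full precision. Rounded once at the end, at 4 significant figures.
Total distance L = 1.510e+05 mm = 151.0 m.
Hardness H = 5.215 GPa = 5.215e+09 Pa.
Expressed in SI base units: W = 1244 N, H = 5.215e+09 Pa, K = 6.639e-06.
Volume removed: V = K·W·L/H = 6.639e-06 · 1244 · 151.0 / 5.215e+09 = 2.391e-10 m³.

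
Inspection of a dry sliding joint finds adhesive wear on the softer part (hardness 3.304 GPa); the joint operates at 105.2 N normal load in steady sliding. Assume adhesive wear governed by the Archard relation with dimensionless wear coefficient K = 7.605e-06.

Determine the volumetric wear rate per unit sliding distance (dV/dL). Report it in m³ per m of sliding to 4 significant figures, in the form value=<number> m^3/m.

value=2.421e-13 m^3/m

Intermediate values appear rounded — all working math keeps full float precision; one last rounding, at four significant digits.
Convert: Hardness H = 3.304 GPa = 3.304e+09 Pa.
Working in SI base units: W = 105.2 N, H = 3.304e+09 Pa, K = 7.605e-06.
Sliding wear rate dV/dL = K·W/H (independent of L): 7.605e-06 · 105.2 / 3.304e+09 = 2.421e-13 m³/m.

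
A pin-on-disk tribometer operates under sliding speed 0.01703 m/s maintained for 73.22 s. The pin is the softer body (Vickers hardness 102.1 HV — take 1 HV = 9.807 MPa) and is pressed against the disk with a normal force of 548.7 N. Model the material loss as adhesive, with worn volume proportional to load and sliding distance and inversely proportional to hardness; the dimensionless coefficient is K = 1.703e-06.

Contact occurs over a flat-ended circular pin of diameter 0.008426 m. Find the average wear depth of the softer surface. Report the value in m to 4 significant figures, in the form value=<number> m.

value=2.087e-08 m

All arithmetic keeps full precision — intermediate values are displayed rounded. Rounded once at the end to four significant digits.
Distance covered L = v·t = 0.01703 m/s × 73.22 s = 1.247 m.
Hardness H = 102.1 HV × 9.807 MPa/HV = 1001 MPa = 1.001e+09 Pa.
Contact area A = π·d²/4 = π·(0.008426 m)²/4 = 5.576e-05 m².
Collected in SI base units: W = 548.7 N, H = 1.001e+09 Pa, K = 1.703e-06.
Archard volume V = K·W·L/H = 1.703e-06 · 548.7 · 1.247 / 1.001e+09 = 1.164e-12 m³.
Average depth h = V/A = 1.164e-12 / 5.576e-05 = 2.087e-08 m.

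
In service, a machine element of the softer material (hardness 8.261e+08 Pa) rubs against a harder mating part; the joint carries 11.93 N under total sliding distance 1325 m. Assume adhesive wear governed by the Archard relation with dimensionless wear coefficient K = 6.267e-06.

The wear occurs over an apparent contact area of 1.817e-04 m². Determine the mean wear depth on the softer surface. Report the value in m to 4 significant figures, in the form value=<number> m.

Each operation runs at full float precision. Intermediates are printed rounded. Rounded just once: 4 significant digits.
In SI base units, W = 11.93 N, H = 8.261e+08 Pa, K = 6.267e-06.
Worn volume V = K·W·L/H = 6.267e-06 · 11.93 · 1325 / 8.261e+08 = 1.199e-10 m³.
Wear depth h = V/A = 1.199e-10 / 1.817e-04 = 6.600e-07 m.

value=6.600e-07 m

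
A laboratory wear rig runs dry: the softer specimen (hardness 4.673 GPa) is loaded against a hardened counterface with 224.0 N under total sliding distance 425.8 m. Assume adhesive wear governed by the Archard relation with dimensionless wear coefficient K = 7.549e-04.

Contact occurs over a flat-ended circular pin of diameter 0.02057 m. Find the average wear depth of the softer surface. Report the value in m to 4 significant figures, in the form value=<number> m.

value=4.636e-05 m

Every step carries full precision, and shown intermediates are rounded; rounded just once to 4 significant figures.
Hardness H = 4.673 GPa = 4.673e+09 Pa.
Contact area A = π·d²/4 = π·(0.02057 m)²/4 = 3.323e-04 m².
SI base units throughout: W = 224.0 N, H = 4.673e+09 Pa, K = 7.549e-04.
Apply Archard: V = K·W·L/H = 7.549e-04 · 224.0 · 425.8 / 4.673e+09 = 1.541e-08 m³.
Mean wear depth h = V/A = 1.541e-08 / 3.323e-04 = 4.636e-05 m.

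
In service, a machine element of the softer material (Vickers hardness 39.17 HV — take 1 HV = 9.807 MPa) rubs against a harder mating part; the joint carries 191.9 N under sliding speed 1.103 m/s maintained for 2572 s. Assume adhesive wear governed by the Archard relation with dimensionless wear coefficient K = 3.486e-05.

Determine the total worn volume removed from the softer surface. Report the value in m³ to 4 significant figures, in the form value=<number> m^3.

value=4.940e-08 m^3

Intermediates are displayed rounded. The computation maintains exact precision, and one last rounding to 4 significant figures.
Convert: Total distance L = v·t = 1.103 m/s × 2572 s = 2837 m.
Convert: Hardness H = 39.17 HV × 9.807 MPa/HV = 384.1 MPa = 3.841e+08 Pa.
Restated in SI base units: W = 191.9 N, H = 3.841e+08 Pa, K = 3.486e-05.
Worn volume V = K·W·L/H = 3.486e-05 · 191.9 · 2837 / 3.841e+08 = 4.940e-08 m³.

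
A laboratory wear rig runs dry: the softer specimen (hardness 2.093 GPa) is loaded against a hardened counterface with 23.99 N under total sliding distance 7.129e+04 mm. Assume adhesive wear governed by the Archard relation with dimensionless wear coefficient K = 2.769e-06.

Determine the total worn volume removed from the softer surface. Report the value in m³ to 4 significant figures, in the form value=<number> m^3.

value=2.263e-12 m^3

The intermediates are printed rounded, and the computation maintains exact precision; a single final rounding to four significant digits.
Convert: Distance covered L = 7.129e+04 mm = 71.29 m.
Convert: Hardness H = 2.093 GPa = 2.093e+09 Pa.
As SI base values: W = 23.99 N, H = 2.093e+09 Pa, K = 2.769e-06.
Worn volume V = K·W·L/H = 2.769e-06 · 23.99 · 71.29 / 2.093e+09 = 2.263e-12 m³.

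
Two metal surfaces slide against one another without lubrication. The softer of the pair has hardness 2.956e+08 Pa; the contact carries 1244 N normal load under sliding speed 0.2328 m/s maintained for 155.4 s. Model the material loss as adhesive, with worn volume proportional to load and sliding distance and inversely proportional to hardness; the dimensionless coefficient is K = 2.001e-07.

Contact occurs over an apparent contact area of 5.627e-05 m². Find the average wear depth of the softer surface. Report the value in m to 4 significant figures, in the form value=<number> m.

value=5.414e-07 m

The intermediates are displayed rounded; the computation keeps full precision; a lone final rounding to four significant digits.
Distance covered L = v·t = 0.2328 m/s × 155.4 s = 36.18 m.
In SI base units, W = 1244 N, H = 2.956e+08 Pa, K = 2.001e-07.
Wear volume V = K·W·L/H = 2.001e-07 · 1244 · 36.18 / 2.956e+08 = 3.046e-11 m³.
Depth h = V/A = 3.046e-11 / 5.627e-05 = 5.414e-07 m.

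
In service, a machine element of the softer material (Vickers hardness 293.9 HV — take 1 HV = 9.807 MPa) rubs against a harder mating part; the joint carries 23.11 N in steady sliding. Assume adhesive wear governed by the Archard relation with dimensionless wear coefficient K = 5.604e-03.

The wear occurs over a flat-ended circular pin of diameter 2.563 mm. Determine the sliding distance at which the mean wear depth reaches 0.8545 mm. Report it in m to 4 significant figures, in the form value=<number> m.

value=98.12 m

Each operation runs at exact precision — printed values are rounded; rounded once at the end to four significant figures.
Convert: Hardness H = 293.9 HV × 9.807 MPa/HV = 2882 MPa = 2.882e+09 Pa.
Convert: Pin diameter d = 2.563 mm = 0.002563 m. Contact area A = π·d²/4 = π·(0.002563 m)²/4 = 5.159e-06 m².
Convert: Depth limit h_lim = 0.8545 mm = 8.545e-04 m.
As SI base values: W = 23.11 N, H = 2.882e+09 Pa, K = 5.604e-03.
Wearable volume V_lim = h_lim·A = 8.545e-04 · 5.159e-06 = 4.409e-09 m³.
Sliding life L = V_lim·H/(K·W) = 4.409e-09 · 2.882e+09 / (5.604e-03 · 23.11) = 98.12 m.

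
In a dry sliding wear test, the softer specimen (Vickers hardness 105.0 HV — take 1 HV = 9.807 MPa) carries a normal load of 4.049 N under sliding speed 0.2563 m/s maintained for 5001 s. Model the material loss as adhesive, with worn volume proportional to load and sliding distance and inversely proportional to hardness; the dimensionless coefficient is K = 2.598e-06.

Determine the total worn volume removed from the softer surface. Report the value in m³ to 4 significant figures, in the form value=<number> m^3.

Every step holds full precision, and intermediate values appear rounded — rounded just once: 4 significant figures.
Convert: Distance L = v·t = 0.2563 m/s × 5001 s = 1282 m.
Convert: Hardness H = 105.0 HV × 9.807 MPa/HV = 1030 MPa = 1.030e+09 Pa.
Expressed in SI base units: W = 4.049 N, H = 1.030e+09 Pa, K = 2.598e-06.
Volume removed: V = K·W·L/H = 2.598e-06 · 4.049 · 1282 / 1.030e+09 = 1.309e-11 m³.

value=1.309e-11 m^3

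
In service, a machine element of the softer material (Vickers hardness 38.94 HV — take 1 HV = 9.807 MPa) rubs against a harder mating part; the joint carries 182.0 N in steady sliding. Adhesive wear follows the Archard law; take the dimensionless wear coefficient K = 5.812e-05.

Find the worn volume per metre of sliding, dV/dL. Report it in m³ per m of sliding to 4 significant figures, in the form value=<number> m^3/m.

value=2.770e-11 m^3/m

All arithmetic runs at exact precision — intermediate values appear rounded — one final rounding, at 4 significant digits.
Convert: Hardness H = 38.94 HV × 9.807 MPa/HV = 381.9 MPa = 3.819e+08 Pa.
Collected in SI base units: W = 182.0 N, H = 3.819e+08 Pa, K = 5.812e-05.
Sliding wear rate dV/dL = K·W/H (independent of L): 5.812e-05 · 182.0 / 3.819e+08 = 2.770e-11 m³/m.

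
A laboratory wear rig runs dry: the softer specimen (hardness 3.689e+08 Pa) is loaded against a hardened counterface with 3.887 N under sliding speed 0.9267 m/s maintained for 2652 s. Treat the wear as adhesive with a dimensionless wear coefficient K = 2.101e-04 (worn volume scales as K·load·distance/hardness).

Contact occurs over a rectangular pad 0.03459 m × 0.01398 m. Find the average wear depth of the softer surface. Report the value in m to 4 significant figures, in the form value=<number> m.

Displayed values are rounded, and the computation carries exact precision. Rounded once at the end: four significant digits.
Convert: Path length L = v·t = 0.9267 m/s × 2652 s = 2458 m.
Convert: Contact area A = 0.03459 m × 0.01398 m = 4.836e-04 m².
SI base units throughout: W = 3.887 N, H = 3.689e+08 Pa, K = 2.101e-04.
Archard volume V = K·W·L/H = 2.101e-04 · 3.887 · 2458 / 3.689e+08 = 5.441e-09 m³.
Mean depth h = V/A = 5.441e-09 / 4.836e-04 = 1.125e-05 m.

value=1.125e-05 m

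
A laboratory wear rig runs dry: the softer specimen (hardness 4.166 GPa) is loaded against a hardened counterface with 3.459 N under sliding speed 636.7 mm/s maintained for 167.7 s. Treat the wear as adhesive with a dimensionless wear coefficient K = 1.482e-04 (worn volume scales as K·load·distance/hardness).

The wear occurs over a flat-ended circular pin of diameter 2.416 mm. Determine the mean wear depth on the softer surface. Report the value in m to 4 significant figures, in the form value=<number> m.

The algebra keeps full float precision — the intermediates are shown rounded; rounded just once, at four significant figures.
Convert: Sliding speed v = 636.7 mm/s = 0.6367 m/s. Distance L = v·t = 0.6367 m/s × 167.7 s = 106.8 m.
Convert: Hardness H = 4.166 GPa = 4.166e+09 Pa.
Convert: Pin diameter d = 2.416 mm = 0.002416 m. Contact area A = π·d²/4 = π·(0.002416 m)²/4 = 4.584e-06 m².
Collected in SI base units: W = 3.459 N, H = 4.166e+09 Pa, K = 1.482e-04.
Archard volume V = K·W·L/H = 1.482e-04 · 3.459 · 106.8 / 4.166e+09 = 1.314e-11 m³.
Wear depth h = V/A = 1.314e-11 / 4.584e-06 = 2.866e-06 m.

value=2.866e-06 m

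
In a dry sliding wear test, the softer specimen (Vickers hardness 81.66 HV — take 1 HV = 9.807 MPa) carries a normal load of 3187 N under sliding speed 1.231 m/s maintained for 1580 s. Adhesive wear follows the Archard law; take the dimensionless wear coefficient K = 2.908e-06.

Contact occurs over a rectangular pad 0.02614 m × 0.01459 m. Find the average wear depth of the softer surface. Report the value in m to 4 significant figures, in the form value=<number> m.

value=5.902e-05 m

Each operation carries full precision, and intermediate values are printed rounded — rounded once at the end, at 4 significant digits.
Distance covered L = v·t = 1.231 m/s × 1580 s = 1945 m.
Hardness H = 81.66 HV × 9.807 MPa/HV = 800.8 MPa = 8.008e+08 Pa.
Contact area A = 0.02614 m × 0.01459 m = 3.814e-04 m².
In SI base units: W = 3187 N, H = 8.008e+08 Pa, K = 2.908e-06.
Wear volume V = K·W·L/H = 2.908e-06 · 3187 · 1945 / 8.008e+08 = 2.251e-08 m³.
Depth of wear h = V/A = 2.251e-08 / 3.814e-04 = 5.902e-05 m.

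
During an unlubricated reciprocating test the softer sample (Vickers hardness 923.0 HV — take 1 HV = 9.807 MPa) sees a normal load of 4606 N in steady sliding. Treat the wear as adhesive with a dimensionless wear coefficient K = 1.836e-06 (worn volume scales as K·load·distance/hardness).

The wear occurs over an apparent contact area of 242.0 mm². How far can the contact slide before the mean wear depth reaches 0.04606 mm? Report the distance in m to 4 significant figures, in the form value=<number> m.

Printed values are rounded; each operation runs at full float precision; a lone final rounding, at 4 significant figures.
Hardness H = 923.0 HV × 9.807 MPa/HV = 9052 MPa = 9.052e+09 Pa.
Contact area A = 242.0 mm² = 2.420e-04 m².
Depth limit h_lim = 0.04606 mm = 4.606e-05 m.
SI base units throughout: W = 4606 N, H = 9.052e+09 Pa, K = 1.836e-06.
At the depth limit, V_lim = h_lim·A = 4.606e-05 · 2.420e-04 = 1.115e-08 m³.
Inverting, life L = V_lim·H/(K·W) = 1.115e-08 · 9.052e+09 / (1.836e-06 · 4606) = 1.193e+04 m.

value=1.193e+04 m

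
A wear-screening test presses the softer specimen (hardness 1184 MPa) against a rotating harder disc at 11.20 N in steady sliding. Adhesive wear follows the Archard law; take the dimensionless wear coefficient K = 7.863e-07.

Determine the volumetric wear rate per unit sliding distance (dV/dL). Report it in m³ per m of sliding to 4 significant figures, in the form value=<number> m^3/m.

value=7.438e-15 m^3/m

Each operation keeps full float precision, and quoted intermediates are rounded. Rounded just once to 4 significant figures.
Hardness H = 1184 MPa = 1.184e+09 Pa.
SI base units throughout: W = 11.20 N, H = 1.184e+09 Pa, K = 7.863e-07.
Volumetric rate dV/dL = K·W/H (no L dependence): 7.863e-07 · 11.20 / 1.184e+09 = 7.438e-15 m³/m.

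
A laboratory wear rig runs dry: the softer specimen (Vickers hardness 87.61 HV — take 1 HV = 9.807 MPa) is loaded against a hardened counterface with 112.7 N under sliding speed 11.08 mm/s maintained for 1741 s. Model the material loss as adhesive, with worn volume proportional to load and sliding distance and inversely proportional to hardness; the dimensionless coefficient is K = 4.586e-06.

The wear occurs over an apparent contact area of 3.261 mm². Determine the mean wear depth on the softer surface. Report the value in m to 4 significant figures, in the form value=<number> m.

All working math carries exact precision; quoted intermediates are rounded — rounded just once, at four significant digits.
Sliding speed v = 11.08 mm/s = 0.01108 m/s. Distance covered L = v·t = 0.01108 m/s × 1741 s = 19.29 m.
Hardness H = 87.61 HV × 9.807 MPa/HV = 859.2 MPa = 8.592e+08 Pa.
Contact area A = 3.261 mm² = 3.261e-06 m².
In SI base units: W = 112.7 N, H = 8.592e+08 Pa, K = 4.586e-06.
The Archard volume V = K·W·L/H = 4.586e-06 · 112.7 · 19.29 / 8.592e+08 = 1.160e-11 m³.
Mean depth h = V/A = 1.160e-11 / 3.261e-06 = 3.558e-06 m.

value=3.558e-06 m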